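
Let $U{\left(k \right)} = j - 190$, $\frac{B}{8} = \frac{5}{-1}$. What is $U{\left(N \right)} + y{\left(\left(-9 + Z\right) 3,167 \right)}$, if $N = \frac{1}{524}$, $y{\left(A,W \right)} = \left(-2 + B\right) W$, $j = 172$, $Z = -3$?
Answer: $-7032$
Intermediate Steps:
$B = -40$ ($B = 8 \frac{5}{-1} = 8 \cdot 5 \left(-1\right) = 8 \left(-5\right) = -40$)
$y{\left(A,W \right)} = - 42 W$ ($y{\left(A,W \right)} = \left(-2 - 40\right) W = - 42 W$)
$N = \frac{1}{524} \approx 0.0019084$
$U{\left(k \right)} = -18$ ($U{\left(k \right)} = 172 - 190 = -18$)
$U{\left(N \right)} + y{\left(\left(-9 + Z\right) 3,167 \right)} = -18 - 7014 = -7032$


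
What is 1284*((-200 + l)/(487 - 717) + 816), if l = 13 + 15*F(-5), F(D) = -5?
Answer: 120658764/115 ≈ 1.0492e+6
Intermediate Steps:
l = -62 (l = 13 + 15*(-5) = 13 - 75 = -62)
1284*((-200 + l)/(487 - 717) + 816) = 1284*((-200 - 62)/(487 - 717) + 816) = 1284*(-262/(-230) + 816) = 1284*(-262*(-1/230) + 816) = 1284*(131/115 + 816) = 1284*(93971/115) = 120658764/115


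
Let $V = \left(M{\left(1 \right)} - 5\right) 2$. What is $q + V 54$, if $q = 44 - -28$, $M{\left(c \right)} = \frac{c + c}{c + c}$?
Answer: $-360$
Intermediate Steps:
$M{\left(c \right)} = 1$ ($M{\left(c \right)} = \frac{2 c}{2 c} = 2 c \frac{1}{2 c} = 1$)
$q = 72$ ($q = 44 + 28 = 72$)
$V = -8$ ($V = \left(1 - 5\right) 2 = \left(-4\right) 2 = -8$)
$q + V 54 = 72 - 432 = -360$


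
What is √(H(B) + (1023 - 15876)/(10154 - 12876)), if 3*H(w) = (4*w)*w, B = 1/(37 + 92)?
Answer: √6055229512362/1053414 ≈ 2.3360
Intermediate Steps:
B = 1/129 ≈ 0.0077519
H(w) = 4*w²/3 (H(w) = ((4*w)*w)/3 = (4*w²)/3 = 4*w²/3)
√(H(B) + (1023 - 15876)/(10154 - 12876)) = √(4*(1/129)²/3 + (1023 - 15876)/(10154 - 12876)) = √((4/3)*(1/16641) - 14853/(-2722)) = √(4/49923 - 14853*(-1/2722)) = √(4/49923 + 14853/2722) = √(741517207/135890406) = √6055229512362/1053414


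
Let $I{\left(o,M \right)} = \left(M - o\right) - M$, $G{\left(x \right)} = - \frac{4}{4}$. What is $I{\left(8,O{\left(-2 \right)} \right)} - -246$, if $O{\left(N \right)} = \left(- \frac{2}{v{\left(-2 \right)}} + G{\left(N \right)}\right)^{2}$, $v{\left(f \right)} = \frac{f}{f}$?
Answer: $238$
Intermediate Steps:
$v{\left(f \right)} = 1$
$G{\left(x \right)} = -1$ ($G{\left(x \right)} = \left(-4\right) \frac{1}{4} = -1$)
$O{\left(N \right)} = 9$ ($O{\left(N \right)} = \left(- \frac{2}{1} - 1\right)^{2} = \left(\left(-2\right) 1 - 1\right)^{2} = \left(-2 - 1\right)^{2} = \left(-3\right)^{2} = 9$)
$I{\left(o,M \right)} = - o$
$I{\left(8,O{\left(-2 \right)} \right)} - -246 = \left(-1\right) 8 - -246 = -8 + 246 = 238$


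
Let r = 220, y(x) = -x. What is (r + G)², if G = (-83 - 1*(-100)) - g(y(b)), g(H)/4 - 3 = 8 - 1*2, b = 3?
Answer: 40401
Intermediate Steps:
g(H) = 36 (g(H) = 12 + 4*(8 - 1*2) = 12 + 4*(8 - 2) = 12 + 4*6 = 12 + 24 = 36)
G = -19 (G = (-83 - 1*(-100)) - 1*36 = (-83 + 100) - 36 = 17 - 36 = -19)
(r + G)² = (220 - 19)² = 201² = 40401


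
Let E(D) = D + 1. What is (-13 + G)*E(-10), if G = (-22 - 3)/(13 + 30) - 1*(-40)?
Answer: -10224/43 ≈ -237.77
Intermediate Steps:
E(D) = 1 + D
G = 1695/43 (G = -25/43 + 40 = 1695/43 ≈ 39.419)
(-13 + G)*E(-10) = (-13 + 1695/43)*(1 - 10) = (1136/43)*(-9) = -10224/43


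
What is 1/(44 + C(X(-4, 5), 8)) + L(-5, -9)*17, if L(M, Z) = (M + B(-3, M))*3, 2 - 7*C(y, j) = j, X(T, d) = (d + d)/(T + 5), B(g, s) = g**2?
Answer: 61615/302 ≈ 204.02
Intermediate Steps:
X(T, d) = 2*d/(5 + T) (X(T, d) = (2*d)/(5 + T) = 2*d/(5 + T))
C(y, j) = 2/7 - j/7
L(M, Z) = 27 + 3*M (L(M, Z) = (M + (-3)**2)*3 = (M + 9)*3 = (9 + M)*3 = 27 + 3*M)
1/(44 + C(X(-4, 5), 8)) + L(-5, -9)*17 = 1/(44 + (2/7 - 1/7*8)) + (27 + 3*(-5))*17 = 1/(44 + (2/7 - 8/7)) + (27 - 15)*17 = 1/(44 - 6/7) + 12*17 = 1/(302/7) + 204 = 7/302 + 204 = 61615/302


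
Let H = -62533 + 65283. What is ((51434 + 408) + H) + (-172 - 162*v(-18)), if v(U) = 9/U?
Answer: 54501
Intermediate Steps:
H = 2750
((51434 + 408) + H) + (-172 - 162*v(-18)) = ((51434 + 408) + 2750) + (-172 - 1458/(-18)) = (51842 + 2750) + (-172 - 1458*(-1)/18) = 54592 + (-172 - 162*(-1/2)) = 54592 + (-172 + 81) = 54592 - 91 = 54501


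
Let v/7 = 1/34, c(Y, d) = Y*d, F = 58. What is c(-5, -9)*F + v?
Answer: 88747/34 ≈ 2610.2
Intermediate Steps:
v = 7/34 ≈ 0.20588
c(-5, -9)*F + v = -5*(-9)*58 + 7/34 = 45*58 + 7/34 = 2610 + 7/34 = 88747/34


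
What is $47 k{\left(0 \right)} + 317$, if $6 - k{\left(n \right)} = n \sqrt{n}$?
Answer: $599$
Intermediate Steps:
$k{\left(n \right)} = 6 - n^{\frac{3}{2}}$ ($k{\left(n \right)} = 6 - n \sqrt{n} = 6 - n^{\frac{3}{2}}$)
$47 k{\left(0 \right)} + 317 = 47 \left(6 - 0^{\frac{3}{2}}\right) + 317 = 47 \left(6 - 0\right) + 317 = 47 \left(6 + 0\right) + 317 = 47 \cdot 6 + 317 = 282 + 317 = 599$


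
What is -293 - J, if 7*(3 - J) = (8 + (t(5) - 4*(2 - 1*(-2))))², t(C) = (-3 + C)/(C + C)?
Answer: -50279/175 ≈ -287.31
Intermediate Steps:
t(C) = (-3 + C)/(2*C) (t(C) = (-3 + C)/((2*C)) = (-3 + C)*(1/(2*C)) = (-3 + C)/(2*C))
J = -996/175 (J = 3 - (8 + ((½)*(-3 + 5)/5 - 4*(2 - 1*(-2))))²/7 = 3 - (8 + ((½)*(⅕)*2 - 4*(2 + 2)))²/7 = 3 - (8 + (⅕ - 4*4))²/7 = 3 - (8 + (⅕ - 16))²/7 = 3 - (8 - 79/5)²/7 = 3 - (-39/5)²/7 = 3 - ⅐*1521/25 = 3 - 1521/175 = -996/175 ≈ -5.6914)
-293 - J = -293 - 1*(-996/175) = -293 + 996/175 = -50279/175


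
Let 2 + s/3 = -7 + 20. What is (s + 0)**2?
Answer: 1089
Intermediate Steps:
s = 33 (s = -6 + 3*(-7 + 20) = -6 + 3*13 = -6 + 39 = 33)
(s + 0)**2 = (33 + 0)**2 = 33**2 = 1089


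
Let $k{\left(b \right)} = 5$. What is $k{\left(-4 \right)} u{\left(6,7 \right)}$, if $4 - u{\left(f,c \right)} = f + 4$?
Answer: $-30$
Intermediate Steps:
$u{\left(f,c \right)} = - f$ ($u{\left(f,c \right)} = 4 - \left(f + 4\right) = 4 - \left(4 + f\right) = - f$)
$k{\left(-4 \right)} u{\left(6,7 \right)} = 5 \left(\left(-1\right) 6\right) = 5 \left(-6\right) = -30$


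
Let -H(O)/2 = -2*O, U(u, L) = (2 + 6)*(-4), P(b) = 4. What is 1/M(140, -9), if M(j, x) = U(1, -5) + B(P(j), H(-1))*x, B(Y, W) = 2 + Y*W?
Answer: 1/94 ≈ 0.010638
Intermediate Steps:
U(u, L) = -32 (U(u, L) = 8*(-4) = -32)
H(O) = 4*O (H(O) = -(-4)*O = 4*O)
B(Y, W) = 2 + W*Y
M(j, x) = -32 - 14*x (M(j, x) = -32 + (2 + (4*(-1))*4)*x = -32 + (2 - 4*4)*x = -32 + (2 - 16)*x = -32 - 14*x)
1/M(140, -9) = 1/(-32 - 14*(-9)) = 1/(-32 + 126) = 1/94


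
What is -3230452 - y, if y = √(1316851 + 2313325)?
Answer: -3230452 - 4*√226886 ≈ -3.2324e+6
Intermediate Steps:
y = 4*√226886 (y = √3630176 = 4*√226886 ≈ 1905.3)
-3230452 - y = -3230452 - 4*√226886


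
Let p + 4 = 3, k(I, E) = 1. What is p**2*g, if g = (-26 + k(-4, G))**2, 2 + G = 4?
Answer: 625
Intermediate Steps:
G = 2 (G = -2 + 4 = 2)
p = -1 (p = -4 + 3 = -1)
g = 625 (g = (-26 + 1)**2 = (-25)**2 = 625)
p**2*g = (-1)**2*625 = 1*625 = 625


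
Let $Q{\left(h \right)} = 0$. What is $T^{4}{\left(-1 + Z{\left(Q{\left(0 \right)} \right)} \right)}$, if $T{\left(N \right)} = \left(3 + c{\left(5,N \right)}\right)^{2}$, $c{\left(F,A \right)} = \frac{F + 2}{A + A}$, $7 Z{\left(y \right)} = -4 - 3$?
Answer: $\frac{390625}{65536} \approx 5.9605$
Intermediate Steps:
$Z{\left(y \right)} = -1$ ($Z{\left(y \right)} = \frac{-4 - 3}{7} = \frac{1}{7} \left(-7\right) = -1$)
$c{\left(F,A \right)} = \frac{2 + F}{2 A}$
$T{\left(N \right)} = \left(3 + \frac{7}{2 N}\right)^{2}$ ($T{\left(N \right)} = \left(3 + \frac{2 + 5}{2 N}\right)^{2} = \left(3 + \frac{1}{2} \frac{1}{N} 7\right)^{2} = \left(3 + \frac{7}{2 N}\right)^{2}$)
$T^{4}{\left(-1 + Z{\left(Q{\left(0 \right)} \right)} \right)} = \left(\frac{\left(7 + 6 \left(-1 - 1\right)\right)^{2}}{4 \left(-1 - 1\right)^{2}}\right)^{4} = \left(\frac{\left(7 + 6 \left(-2\right)\right)^{2}}{4 \cdot 4}\right)^{4} = \left(\frac{1}{4} \cdot \frac{1}{4} \left(7 - 12\right)^{2}\right)^{4} = \left(\frac{1}{4} \cdot \frac{1}{4} \left(-5\right)^{2}\right)^{4} = \left(\frac{1}{4} \cdot \frac{1}{4} \cdot 25\right)^{4} = \left(\frac{25}{16}\right)^{4} = \frac{390625}{65536}$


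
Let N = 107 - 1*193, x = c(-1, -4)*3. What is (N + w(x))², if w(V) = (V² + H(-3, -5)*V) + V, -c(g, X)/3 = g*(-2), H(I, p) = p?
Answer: 96100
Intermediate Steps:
c(g, X) = 6*g (c(g, X) = -3*g*(-2) = -(-6)*g = 6*g)
x = -18 (x = (6*(-1))*3 = -6*3 = -18)
N = -86 (N = 107 - 193 = -86)
w(V) = V² - 4*V (w(V) = (V² - 5*V) + V = V² - 4*V)
(N + w(x))² = (-86 - 18*(-4 - 18))² = (-86 - 18*(-22))² = (-86 + 396)² = 310² = 96100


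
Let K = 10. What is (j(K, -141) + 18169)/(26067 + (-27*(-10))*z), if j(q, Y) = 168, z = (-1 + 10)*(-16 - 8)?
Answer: -18337/32253 ≈ -0.56854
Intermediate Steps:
z = -216 (z = 9*(-24) = -216)
(j(K, -141) + 18169)/(26067 + (-27*(-10))*z) = (168 + 18169)/(26067 - 27*(-10)*(-216)) = 18337/(26067 + 270*(-216)) = 18337/(26067 - 58320) = 18337/(-32253) = 18337*(-1/32253) = -18337/32253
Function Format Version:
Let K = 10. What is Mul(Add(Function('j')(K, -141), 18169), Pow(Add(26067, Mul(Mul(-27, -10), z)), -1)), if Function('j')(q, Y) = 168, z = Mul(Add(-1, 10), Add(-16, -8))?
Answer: Rational(-18337, 32253) ≈ -0.56854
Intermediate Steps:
z = -216 (z = Mul(9, -24) = -216)
Mul(Add(Function('j')(K, -141), 18169), Pow(Add(26067, Mul(Mul(-27, -10), z)), -1)) = Mul(Add(168, 18169), Pow(Add(26067, Mul(Mul(-27, -10), -216)), -1)) = Mul(18337, Pow(Add(26067, Mul(270, -216)), -1)) = Mul(18337, Pow(Add(26067, -58320), -1)) = Mul(18337, Pow(-32253, -1)) = Mul(18337, Rational(-1, 32253)) = Rational(-18337, 32253)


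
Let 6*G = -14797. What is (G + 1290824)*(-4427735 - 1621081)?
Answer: -7793039475992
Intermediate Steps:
G = -14797/6 (G = (1/6)*(-14797) = -14797/6 ≈ -2466.2)
(G + 1290824)*(-4427735 - 1621081) = (-14797/6 + 1290824)*(-4427735 - 1621081) = (7730147/6)*(-6048816) = -7793039475992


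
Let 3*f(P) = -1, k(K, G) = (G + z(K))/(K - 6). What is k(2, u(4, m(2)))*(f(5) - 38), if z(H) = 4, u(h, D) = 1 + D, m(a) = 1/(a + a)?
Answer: 805/16 ≈ 50.313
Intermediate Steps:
m(a) = 1/(2*a)
k(K, G) = (4 + G)/(-6 + K) (k(K, G) = (G + 4)/(K - 6) = (4 + G)/(-6 + K))
f(P) = -⅓ (f(P) = (⅓)*(-1) = -⅓)
k(2, u(4, m(2)))*(f(5) - 38) = ((4 + (1 + (½)/2))/(-6 + 2))*(-⅓ - 38) = ((4 + (1 + (½)*(½)))/(-4))*(-115/3) = -(4 + (1 + ¼))/4*(-115/3) = -(4 + 5/4)/4*(-115/3) = -¼*21/4*(-115/3) = -21/16*(-115/3) = 805/16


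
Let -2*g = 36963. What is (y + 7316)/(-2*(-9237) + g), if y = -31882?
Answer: 49132/15 ≈ 3275.5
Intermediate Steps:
g = -36963/2 (g = -1/2*36963 = -36963/2 ≈ -18482.)
(y + 7316)/(-2*(-9237) + g) = (-31882 + 7316)/(-2*(-9237) - 36963/2) = -24566/(18474 - 36963/2) = -24566/(-15/2) = -24566*(-2/15) = 49132/15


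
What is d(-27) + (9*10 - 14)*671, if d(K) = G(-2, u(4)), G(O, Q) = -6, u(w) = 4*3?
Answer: 50990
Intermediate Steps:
u(w) = 12
d(K) = -6
d(-27) + (9*10 - 14)*671 = -6 + (9*10 - 14)*671 = -6 + (90 - 14)*671 = -6 + 76*671 = -6 + 50996 = 50990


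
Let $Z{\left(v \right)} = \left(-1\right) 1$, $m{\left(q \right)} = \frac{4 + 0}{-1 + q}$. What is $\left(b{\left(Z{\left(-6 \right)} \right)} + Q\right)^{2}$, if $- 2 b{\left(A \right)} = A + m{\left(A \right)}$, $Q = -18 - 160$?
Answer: $\frac{124609}{4} \approx 31152.0$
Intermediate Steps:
$m{\left(q \right)} = \frac{4}{-1 + q}$
$Z{\left(v \right)} = -1$
$Q = -178$ ($Q = -18 - 160 = -178$)
$b{\left(A \right)} = - \frac{2}{-1 + A} - \frac{A}{2}$ ($b{\left(A \right)} = - \frac{A + \frac{4}{-1 + A}}{2} = - \frac{2}{-1 + A} - \frac{A}{2}$)
$\left(b{\left(Z{\left(-6 \right)} \right)} + Q\right)^{2} = \left(\frac{-4 - 1 - \left(-1\right)^{2}}{2 \left(-1 - 1\right)} - 178\right)^{2} = \left(\frac{-4 - 1 - 1}{2 \left(-2\right)} - 178\right)^{2} = \left(\frac{1}{2} \left(- \frac{1}{2}\right) \left(-4 - 1 - 1\right) - 178\right)^{2} = \left(\frac{1}{2} \left(- \frac{1}{2}\right) \left(-6\right) - 178\right)^{2} = \left(\frac{3}{2} - 178\right)^{2} = \left(- \frac{353}{2}\right)^{2} = \frac{124609}{4}$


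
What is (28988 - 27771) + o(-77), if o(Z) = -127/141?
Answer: 171470/141 ≈ 1216.1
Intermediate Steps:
o(Z) = -127/141 (o(Z) = -127*1/141 = -127/141)
(28988 - 27771) + o(-77) = (28988 - 27771) - 127/141 = 1217 - 127/141 = 171470/141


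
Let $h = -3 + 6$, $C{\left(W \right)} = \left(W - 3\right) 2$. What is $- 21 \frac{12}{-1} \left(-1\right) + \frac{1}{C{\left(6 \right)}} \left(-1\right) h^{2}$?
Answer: $- \frac{507}{2} \approx -253.5$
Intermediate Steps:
$C{\left(W \right)} = -6 + 2 W$ ($C{\left(W \right)} = \left(-3 + W\right) 2 = -6 + 2 W$)
$h = 3$
$- 21 \frac{12}{-1} \left(-1\right) + \frac{1}{C{\left(6 \right)}} \left(-1\right) h^{2} = - 21 \frac{12}{-1} \left(-1\right) + \frac{1}{-6 + 2 \cdot 6} \left(-1\right) 3^{2} = - 21 \cdot 12 \left(-1\right) \left(-1\right) + \frac{1}{-6 + 12} \left(-1\right) 9 = - 21 \left(\left(-12\right) \left(-1\right)\right) + \frac{1}{6} \left(-1\right) 9 = \left(-21\right) 12 + \frac{1}{6} \left(-1\right) 9 = -252 - \frac{3}{2} = - \frac{507}{2}$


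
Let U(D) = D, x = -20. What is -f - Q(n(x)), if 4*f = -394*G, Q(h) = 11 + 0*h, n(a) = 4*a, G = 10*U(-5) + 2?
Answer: -4739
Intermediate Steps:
G = -48 (G = 10*(-5) + 2 = -50 + 2 = -48)
Q(h) = 11 (Q(h) = 11 + 0 = 11)
f = 4728 (f = (-394*(-48))/4 = (1/4)*18912 = 4728)
-f - Q(n(x)) = -1*4728 - 1*11 = -4728 - 11 = -4739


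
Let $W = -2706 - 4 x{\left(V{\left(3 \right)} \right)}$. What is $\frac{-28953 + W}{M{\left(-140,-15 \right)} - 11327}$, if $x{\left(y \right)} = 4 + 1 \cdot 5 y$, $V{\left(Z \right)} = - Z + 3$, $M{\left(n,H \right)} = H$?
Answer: $\frac{31675}{11342} \approx 2.7927$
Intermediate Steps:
$V{\left(Z \right)} = 3 - Z$
$x{\left(y \right)} = 4 + 5 y$
$W = -2722$ ($W = -2706 - 4 \left(4 + 5 \left(3 - 3\right)\right) = -2706 - 4 \left(4 + 5 \cdot 0\right) = -2706 - 4 \left(4 + 0\right) = -2706 - 4 \cdot 4 = -2706 - 16 = -2722$)
$\frac{-28953 + W}{M{\left(-140,-15 \right)} - 11327} = \frac{-28953 - 2722}{-15 - 11327} = - \frac{31675}{-11342} = \left(-31675\right) \left(- \frac{1}{11342}\right) = \frac{31675}{11342}$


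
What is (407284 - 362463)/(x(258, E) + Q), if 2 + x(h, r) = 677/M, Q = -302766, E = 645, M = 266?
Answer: -11922386/80535611 ≈ -0.14804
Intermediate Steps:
x(h, r) = 145/266 (x(h, r) = -2 + 677/266 = 145/266)
(407284 - 362463)/(x(258, E) + Q) = (407284 - 362463)/(145/266 - 302766) = 44821/(-80535611/266) = 44821*(-266/80535611) = -11922386/80535611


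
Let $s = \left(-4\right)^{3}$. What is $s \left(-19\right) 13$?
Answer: $15808$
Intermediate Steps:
$s = -64$
$s \left(-19\right) 13 = \left(-64\right) \left(-19\right) 13 = 1216 \cdot 13 = 15808$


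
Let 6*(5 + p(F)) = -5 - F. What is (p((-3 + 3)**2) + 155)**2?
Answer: 801025/36 ≈ 22251.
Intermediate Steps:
p(F) = -35/6 - F/6 (p(F) = -5 + (-5 - F)/6 = -5 + (-5/6 - F/6) = -35/6 - F/6)
(p((-3 + 3)**2) + 155)**2 = ((-35/6 - (-3 + 3)**2/6) + 155)**2 = ((-35/6 - 1/6*0**2) + 155)**2 = ((-35/6 - 1/6*0) + 155)**2 = ((-35/6 + 0) + 155)**2 = (-35/6 + 155)**2 = (895/6)**2 = 801025/36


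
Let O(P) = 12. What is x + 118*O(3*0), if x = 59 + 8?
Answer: 1483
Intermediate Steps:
x = 67
x + 118*O(3*0) = 67 + 118*12 = 67 + 1416 = 1483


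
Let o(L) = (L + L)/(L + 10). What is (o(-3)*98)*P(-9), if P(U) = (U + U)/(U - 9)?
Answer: -84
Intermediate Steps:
P(U) = 2*U/(-9 + U) (P(U) = (2*U)/(-9 + U) = 2*U/(-9 + U))
o(L) = 2*L/(10 + L) (o(L) = (2*L)/(10 + L) = 2*L/(10 + L))
(o(-3)*98)*P(-9) = ((2*(-3)/(10 - 3))*98)*(2*(-9)/(-9 - 9)) = ((2*(-3)/7)*98)*(2*(-9)/(-18)) = ((2*(-3)*(⅐))*98)*(2*(-9)*(-1/18)) = -6/7*98*1 = -84*1 = -84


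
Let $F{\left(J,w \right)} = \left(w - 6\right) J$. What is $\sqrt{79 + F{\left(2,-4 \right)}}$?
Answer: $\sqrt{59} \approx 7.6811$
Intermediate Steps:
$F{\left(J,w \right)} = J \left(-6 + w\right)$ ($F{\left(J,w \right)} = \left(w - 6\right) J = \left(-6 + w\right) J = J \left(-6 + w\right)$)
$\sqrt{79 + F{\left(2,-4 \right)}} = \sqrt{79 + 2 \left(-6 - 4\right)} = \sqrt{79 + 2 \left(-10\right)} = \sqrt{79 - 20} = \sqrt{59}$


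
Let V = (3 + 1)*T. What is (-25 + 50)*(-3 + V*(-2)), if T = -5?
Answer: 925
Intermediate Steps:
V = -20 (V = (3 + 1)*(-5) = 4*(-5) = -20)
(-25 + 50)*(-3 + V*(-2)) = (-25 + 50)*(-3 - 20*(-2)) = 25*(-3 + 40) = 25*37 = 925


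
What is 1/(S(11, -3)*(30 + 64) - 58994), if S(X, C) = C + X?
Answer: -1/58242 ≈ -1.7170e-5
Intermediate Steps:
1/(S(11, -3)*(30 + 64) - 58994) = 1/((-3 + 11)*(30 + 64) - 58994) = 1/(8*94 - 58994) = 1/(752 - 58994) = 1/(-58242) = -1/58242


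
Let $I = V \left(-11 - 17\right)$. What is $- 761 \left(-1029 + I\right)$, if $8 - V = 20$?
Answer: $527373$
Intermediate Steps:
$V = -12$ ($V = 8 - 20 = -12$)
$I = 336$ ($I = - 12 \left(-11 - 17\right) = \left(-12\right) \left(-28\right) = 336$)
$- 761 \left(-1029 + I\right) = - 761 \left(-1029 + 336\right) = \left(-761\right) \left(-693\right) = 527373$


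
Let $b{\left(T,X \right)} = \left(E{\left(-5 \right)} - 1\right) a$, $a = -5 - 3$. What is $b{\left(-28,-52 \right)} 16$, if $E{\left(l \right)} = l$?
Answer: $768$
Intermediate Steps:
$a = -8$ ($a = -5 - 3 = -8$)
$b{\left(T,X \right)} = 48$ ($b{\left(T,X \right)} = \left(-5 - 1\right) \left(-8\right) = \left(-6\right) \left(-8\right) = 48$)
$b{\left(-28,-52 \right)} 16 = 48 \cdot 16 = 768$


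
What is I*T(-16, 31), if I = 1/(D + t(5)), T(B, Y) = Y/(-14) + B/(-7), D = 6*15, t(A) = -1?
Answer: 1/1246 ≈ 0.00080257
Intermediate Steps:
D = 90
T(B, Y) = -B/7 - Y/14 (T(B, Y) = Y*(-1/14) + B*(-⅐) = -Y/14 - B/7 = -B/7 - Y/14)
I = 1/89 (I = 1/(90 - 1) = 1/89 ≈ 0.011236)
I*T(-16, 31) = (-⅐*(-16) - 1/14*31)/89 = (16/7 - 31/14)/89 = (1/89)*(1/14) = 1/1246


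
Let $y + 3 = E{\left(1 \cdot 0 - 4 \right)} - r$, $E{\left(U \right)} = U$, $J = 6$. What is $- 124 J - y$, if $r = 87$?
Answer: $-650$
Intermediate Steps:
$y = -94$ ($y = -3 + \left(\left(1 \cdot 0 - 4\right) - 87\right) = -3 + \left(\left(0 - 4\right) - 87\right) = -3 - 91 = -94$)
$- 124 J - y = \left(-124\right) 6 - -94 = -744 + 94 = -650$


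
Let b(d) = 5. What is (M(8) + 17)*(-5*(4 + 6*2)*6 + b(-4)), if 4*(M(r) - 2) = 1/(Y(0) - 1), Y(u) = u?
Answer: -35625/4 ≈ -8906.3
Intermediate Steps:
M(r) = 7/4 (M(r) = 2 + 1/(4*(0 - 1)) = 2 + (¼)/(-1) = 2 + (¼)*(-1) = 2 - ¼ = 7/4)
(M(8) + 17)*(-5*(4 + 6*2)*6 + b(-4)) = (7/4 + 17)*(-5*(4 + 6*2)*6 + 5) = 75*(-5*(4 + 12)*6 + 5)/4 = 75*(-5*16*6 + 5)/4 = 75*(-80*6 + 5)/4 = 75*(-480 + 5)/4 = (75/4)*(-475) = -35625/4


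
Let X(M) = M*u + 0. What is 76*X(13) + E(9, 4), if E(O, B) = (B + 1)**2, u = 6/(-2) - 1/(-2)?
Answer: -2445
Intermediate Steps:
u = -5/2 (u = 6*(-1/2) - 1*(-1/2) = -3 + 1/2 = -5/2 ≈ -2.5000)
E(O, B) = (1 + B)**2
X(M) = -5*M/2 (X(M) = M*(-5/2) + 0 = -5*M/2 + 0 = -5*M/2)
76*X(13) + E(9, 4) = 76*(-5/2*13) + (1 + 4)**2 = 76*(-65/2) + 5**2 = -2470 + 25 = -2445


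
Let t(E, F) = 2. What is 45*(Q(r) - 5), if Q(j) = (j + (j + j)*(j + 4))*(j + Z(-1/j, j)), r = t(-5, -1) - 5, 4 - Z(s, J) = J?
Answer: -1845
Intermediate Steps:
Z(s, J) = 4 - J
r = -3 (r = 2 - 5 = -3)
Q(j) = 4*j + 8*j*(4 + j) (Q(j) = (j + (j + j)*(j + 4))*(j + (4 - j)) = (j + (2*j)*(4 + j))*4 = (j + 2*j*(4 + j))*4 = 4*j + 8*j*(4 + j))
45*(Q(r) - 5) = 45*(4*(-3)*(9 + 2*(-3)) - 5) = 45*(4*(-3)*(9 - 6) - 5) = 45*(4*(-3)*3 - 5) = 45*(-36 - 5) = 45*(-41) = -1845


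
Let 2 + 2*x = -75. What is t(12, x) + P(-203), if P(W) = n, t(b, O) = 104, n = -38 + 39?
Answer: 105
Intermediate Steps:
x = -77/2 (x = -1 + (½)*(-75) = -1 - 75/2 = -77/2 ≈ -38.500)
n = 1
P(W) = 1
t(12, x) + P(-203) = 104 + 1 = 105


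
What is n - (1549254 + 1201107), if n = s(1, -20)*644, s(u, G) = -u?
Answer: -2751005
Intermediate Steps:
n = -644 (n = -1*1*644 = -1*644 = -644)
n - (1549254 + 1201107) = -644 - (1549254 + 1201107) = -644 - 1*2750361 = -644 - 2750361 = -2751005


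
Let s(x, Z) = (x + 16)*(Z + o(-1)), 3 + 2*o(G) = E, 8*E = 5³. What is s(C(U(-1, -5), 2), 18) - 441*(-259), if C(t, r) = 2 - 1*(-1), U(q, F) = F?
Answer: 1834895/16 ≈ 1.1468e+5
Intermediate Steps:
C(t, r) = 3 (C(t, r) = 2 + 1 = 3)
E = 125/8 (E = (⅛)*5³ = (⅛)*125 = 125/8 ≈ 15.625)
o(G) = 101/16 (o(G) = -3/2 + (½)*(125/8) = -3/2 + 125/16 = 101/16)
s(x, Z) = (16 + x)*(101/16 + Z) (s(x, Z) = (x + 16)*(Z + 101/16) = (16 + x)*(101/16 + Z))
s(C(U(-1, -5), 2), 18) - 441*(-259) = (101 + 16*18 + (101/16)*3 + 18*3) - 441*(-259) = (101 + 288 + 303/16 + 54) + 114219 = 7391/16 + 114219 = 1834895/16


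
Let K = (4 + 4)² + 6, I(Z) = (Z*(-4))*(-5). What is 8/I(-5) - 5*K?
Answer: -8752/25 ≈ -350.08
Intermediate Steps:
I(Z) = 20*Z (I(Z) = -4*Z*(-5) = 20*Z)
K = 70 (K = 8² + 6 = 64 + 6 = 70)
8/I(-5) - 5*K = 8/((20*(-5))) - 5*70 = 8/(-100) - 350 = 8*(-1/100) - 350 = -2/25 - 350 = -8752/25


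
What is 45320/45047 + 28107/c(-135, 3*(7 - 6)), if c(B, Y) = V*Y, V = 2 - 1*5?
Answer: -140636461/45047 ≈ -3122.0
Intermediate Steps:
V = -3 (V = 2 - 5 = -3)
c(B, Y) = -3*Y
45320/45047 + 28107/c(-135, 3*(7 - 6)) = 45320/45047 + 28107/((-9*(7 - 6))) = 45320*(1/45047) + 28107/((-9)) = 45320/45047 + 28107/((-3*3)) = 45320/45047 + 28107/(-9) = 45320/45047 + 28107*(-⅑) = 45320/45047 - 3123 = -140636461/45047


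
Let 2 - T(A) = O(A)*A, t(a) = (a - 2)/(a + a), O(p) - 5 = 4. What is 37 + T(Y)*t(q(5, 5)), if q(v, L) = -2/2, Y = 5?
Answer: -55/2 ≈ -27.500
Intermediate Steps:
q(v, L) = -1 (q(v, L) = -2*1/2 = -1)
O(p) = 9 (O(p) = 5 + 4 = 9)
t(a) = (-2 + a)/(2*a) (t(a) = (-2 + a)/((2*a)) = (-2 + a)*(1/(2*a)) = (-2 + a)/(2*a))
T(A) = 2 - 9*A
37 + T(Y)*t(q(5, 5)) = 37 + (2 - 9*5)*((1/2)*(-2 - 1)/(-1)) = 37 + (2 - 45)*((1/2)*(-1)*(-3)) = 37 - 43*3/2 = 37 - 129/2 = -55/2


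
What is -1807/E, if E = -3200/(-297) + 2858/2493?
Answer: -148660083/980714 ≈ -151.58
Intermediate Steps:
E = 980714/82269 (E = -3200*(-1/297) + 2858*(1/2493) = 3200/297 + 2858/2493 = 980714/82269 ≈ 11.921)
-1807/E = -1807/980714/82269 = -1807*82269/980714 = -148660083/980714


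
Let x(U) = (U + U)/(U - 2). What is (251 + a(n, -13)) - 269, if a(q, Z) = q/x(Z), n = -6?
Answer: -279/13 ≈ -21.462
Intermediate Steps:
x(U) = 2*U/(-2 + U) (x(U) = (2*U)/(-2 + U) = 2*U/(-2 + U))
a(q, Z) = q*(-2 + Z)/(2*Z) (a(q, Z) = q/((2*Z/(-2 + Z))) = q*((-2 + Z)/(2*Z)) = q*(-2 + Z)/(2*Z))
(251 + a(n, -13)) - 269 = (251 + ((1/2)*(-6) - 1*(-6)/(-13))) - 269 = (251 + (-3 - 1*(-6)*(-1/13))) - 269 = (251 + (-3 - 6/13)) - 269 = (251 - 45/13) - 269 = 3218/13 - 269 = -279/13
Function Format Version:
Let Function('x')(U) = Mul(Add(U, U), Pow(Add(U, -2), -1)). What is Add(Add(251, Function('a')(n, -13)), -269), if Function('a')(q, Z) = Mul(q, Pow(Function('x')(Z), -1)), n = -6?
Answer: Rational(-279, 13) ≈ -21.462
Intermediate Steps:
Function('x')(U) = Mul(2, U, Pow(Add(-2, U), -1)) (Function('x')(U) = Mul(Mul(2, U), Pow(Add(-2, U), -1)) = Mul(2, U, Pow(Add(-2, U), -1)))
Function('a')(q, Z) = Mul(Rational(1, 2), q, Pow(Z, -1), Add(-2, Z)) (Function('a')(q, Z) = Mul(q, Pow(Mul(2, Z, Pow(Add(-2, Z), -1)), -1)) = Mul(q, Mul(Rational(1, 2), Pow(Z, -1), Add(-2, Z))) = Mul(Rational(1, 2), q, Pow(Z, -1), Add(-2, Z)))
Add(Add(251, Function('a')(n, -13)), -269) = Add(Add(251, Add(Mul(Rational(1, 2), -6), Mul(-1, -6, Pow(-13, -1)))), -269) = Add(Add(251, Add(-3, Mul(-1, -6, Rational(-1, 13)))), -269) = Add(Add(251, Add(-3, Rational(-6, 13))), -269) = Add(Add(251, Rational(-45, 13)), -269) = Add(Rational(3218, 13), -269) = Rational(-279, 13)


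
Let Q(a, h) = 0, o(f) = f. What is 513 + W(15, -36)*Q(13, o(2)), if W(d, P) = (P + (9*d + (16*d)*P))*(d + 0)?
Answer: 513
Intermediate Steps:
W(d, P) = d*(P + 9*d + 16*P*d) (W(d, P) = (P + (9*d + 16*P*d))*d = (P + 9*d + 16*P*d)*d = d*(P + 9*d + 16*P*d))
513 + W(15, -36)*Q(13, o(2)) = 513 + (15*(-36 + 9*15 + 16*(-36)*15))*0 = 513 + (15*(-36 + 135 - 8640))*0 = 513 + (15*(-8541))*0 = 513 - 128115*0 = 513 + 0 = 513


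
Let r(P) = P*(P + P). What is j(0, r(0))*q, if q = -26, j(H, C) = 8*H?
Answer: 0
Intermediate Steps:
r(P) = 2*P² (r(P) = P*(2*P) = 2*P²)
j(0, r(0))*q = (8*0)*(-26) = 0*(-26) = 0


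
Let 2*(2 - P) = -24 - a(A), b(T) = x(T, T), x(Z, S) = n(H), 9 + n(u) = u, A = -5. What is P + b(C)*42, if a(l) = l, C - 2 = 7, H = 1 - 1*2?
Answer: -817/2 ≈ -408.50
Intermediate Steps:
H = -1 (H = 1 - 2 = -1)
C = 9 (C = 2 + 7 = 9)
n(u) = -9 + u
x(Z, S) = -10 (x(Z, S) = -9 - 1 = -10)
b(T) = -10
P = 23/2 (P = 2 - (-24 - 1*(-5))/2 = 2 - (-24 + 5)/2 = 2 - ½*(-19) = 2 + 19/2 = 23/2 ≈ 11.500)
P + b(C)*42 = 23/2 - 10*42 = 23/2 - 420 = -817/2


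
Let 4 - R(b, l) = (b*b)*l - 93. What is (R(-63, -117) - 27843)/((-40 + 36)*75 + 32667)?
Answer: 436627/32367 ≈ 13.490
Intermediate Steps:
R(b, l) = 97 - l*b² (R(b, l) = 4 - ((b*b)*l - 93) = 4 - (b²*l - 93) = 4 - (l*b² - 93) = 4 - (-93 + l*b²) = 4 + (93 - l*b²) = 97 - l*b²)
(R(-63, -117) - 27843)/((-40 + 36)*75 + 32667) = ((97 - 1*(-117)*(-63)²) - 27843)/((-40 + 36)*75 + 32667) = ((97 - 1*(-117)*3969) - 27843)/(-4*75 + 32667) = ((97 + 464373) - 27843)/(-300 + 32667) = (464470 - 27843)/32367 = 436627*(1/32367) = 436627/32367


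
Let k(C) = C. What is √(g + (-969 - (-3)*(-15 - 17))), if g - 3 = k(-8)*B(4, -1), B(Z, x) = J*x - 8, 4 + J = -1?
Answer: I*√1038 ≈ 32.218*I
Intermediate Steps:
J = -5 (J = -4 - 1 = -5)
B(Z, x) = -8 - 5*x (B(Z, x) = -5*x - 8 = -8 - 5*x)
g = 27 (g = 3 - 8*(-8 - 5*(-1)) = 3 - 8*(-8 + 5) = 3 - 8*(-3) = 3 + 24 = 27)
√(g + (-969 - (-3)*(-15 - 17))) = √(27 + (-969 - (-3)*(-15 - 17))) = √(27 + (-969 - (-3)*(-32))) = √(27 + (-969 - 1*96)) = √(27 + (-969 - 96)) = √(27 - 1065) = √(-1038) = I*√1038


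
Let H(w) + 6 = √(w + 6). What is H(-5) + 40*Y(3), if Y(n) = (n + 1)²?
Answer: 635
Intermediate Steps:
Y(n) = (1 + n)²
H(w) = -6 + √(6 + w) (H(w) = -6 + √(w + 6) = -6 + √(6 + w))
H(-5) + 40*Y(3) = (-6 + √(6 - 5)) + 40*(1 + 3)² = (-6 + √1) + 40*4² = (-6 + 1) + 40*16 = -5 + 640 = 635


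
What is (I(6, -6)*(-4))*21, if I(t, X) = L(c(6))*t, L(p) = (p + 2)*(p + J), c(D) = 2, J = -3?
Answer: 2016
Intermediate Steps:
L(p) = (-3 + p)*(2 + p) (L(p) = (p + 2)*(p - 3) = (2 + p)*(-3 + p) = (-3 + p)*(2 + p))
I(t, X) = -4*t (I(t, X) = (-6 + 2² - 1*2)*t = (-6 + 4 - 2)*t = -4*t)
(I(6, -6)*(-4))*21 = (-4*6*(-4))*21 = -24*(-4)*21 = 96*21 = 2016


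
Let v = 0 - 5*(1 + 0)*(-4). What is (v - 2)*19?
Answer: 342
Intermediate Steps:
v = 20 (v = 0 - 5*1*(-4) = 0 - 5*(-4) = 0 + 20 = 20)
(v - 2)*19 = (20 - 2)*19 = 18*19 = 342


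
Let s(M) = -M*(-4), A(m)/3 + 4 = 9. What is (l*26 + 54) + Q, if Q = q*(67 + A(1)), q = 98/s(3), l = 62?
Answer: 7007/3 ≈ 2335.7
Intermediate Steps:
A(m) = 15 (A(m) = -12 + 3*9 = -12 + 27 = 15)
s(M) = 4*M
q = 49/6 (q = 98/((4*3)) = 98/12 = 98*(1/12) = 49/6 ≈ 8.1667)
Q = 2009/3 (Q = 49*(67 + 15)/6 = (49/6)*82 = 2009/3 ≈ 669.67)
(l*26 + 54) + Q = (62*26 + 54) + 2009/3 = (1612 + 54) + 2009/3 = 1666 + 2009/3 = 7007/3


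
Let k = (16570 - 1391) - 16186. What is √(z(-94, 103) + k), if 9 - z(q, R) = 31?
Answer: 7*I*√21 ≈ 32.078*I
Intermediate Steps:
z(q, R) = -22 (z(q, R) = 9 - 1*31 = 9 - 31 = -22)
k = -1007 (k = 15179 - 16186 = -1007)
√(z(-94, 103) + k) = √(-22 - 1007) = √(-1029) = 7*I*√21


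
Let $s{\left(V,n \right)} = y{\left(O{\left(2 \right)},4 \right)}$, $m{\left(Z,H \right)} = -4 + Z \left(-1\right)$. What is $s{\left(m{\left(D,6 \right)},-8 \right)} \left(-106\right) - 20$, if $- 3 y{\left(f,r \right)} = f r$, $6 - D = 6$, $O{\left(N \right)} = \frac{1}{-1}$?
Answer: $- \frac{484}{3} \approx -161.33$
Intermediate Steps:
$O{\left(N \right)} = -1$
$D = 0$ ($D = 6 - 6 = 0$)
$m{\left(Z,H \right)} = -4 - Z$
$y{\left(f,r \right)} = - \frac{f r}{3}$
$s{\left(V,n \right)} = \frac{4}{3}$ ($s{\left(V,n \right)} = \left(- \frac{1}{3}\right) \left(-1\right) 4 = \frac{4}{3}$)
$s{\left(m{\left(D,6 \right)},-8 \right)} \left(-106\right) - 20 = \frac{4}{3} \left(-106\right) - 20 = - \frac{424}{3} - 20 = - \frac{484}{3}$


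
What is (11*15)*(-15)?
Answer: -2475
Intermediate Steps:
(11*15)*(-15) = 165*(-15) = -2475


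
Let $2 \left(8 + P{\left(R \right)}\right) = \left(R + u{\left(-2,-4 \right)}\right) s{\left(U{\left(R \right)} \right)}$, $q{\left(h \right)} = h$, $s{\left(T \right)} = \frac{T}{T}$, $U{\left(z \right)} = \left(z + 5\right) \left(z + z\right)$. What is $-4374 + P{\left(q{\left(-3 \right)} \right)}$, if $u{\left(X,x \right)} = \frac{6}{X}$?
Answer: $-4385$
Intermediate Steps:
$U{\left(z \right)} = 2 z \left(5 + z\right)$ ($U{\left(z \right)} = \left(5 + z\right) 2 z = 2 z \left(5 + z\right)$)
$s{\left(T \right)} = 1$
$P{\left(R \right)} = - \frac{19}{2} + \frac{R}{2}$ ($P{\left(R \right)} = -8 + \frac{\left(R + \frac{6}{-2}\right) 1}{2} = -8 + \frac{\left(R + 6 \left(- \frac{1}{2}\right)\right) 1}{2} = -8 + \frac{\left(R - 3\right) 1}{2} = -8 + \frac{\left(-3 + R\right) 1}{2} = -8 + \frac{-3 + R}{2} = -8 + \left(- \frac{3}{2} + \frac{R}{2}\right) = - \frac{19}{2} + \frac{R}{2}$)
$-4374 + P{\left(q{\left(-3 \right)} \right)} = -4374 + \left(- \frac{19}{2} + \frac{1}{2} \left(-3\right)\right) = -4374 - 11 = -4385$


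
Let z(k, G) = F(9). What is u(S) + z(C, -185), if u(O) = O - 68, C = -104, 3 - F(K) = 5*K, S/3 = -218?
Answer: -764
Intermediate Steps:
S = -654 (S = 3*(-218) = -654)
F(K) = 3 - 5*K
z(k, G) = -42 (z(k, G) = 3 - 5*9 = 3 - 45 = -42)
u(O) = -68 + O
u(S) + z(C, -185) = (-68 - 654) - 42 = -722 - 42 = -764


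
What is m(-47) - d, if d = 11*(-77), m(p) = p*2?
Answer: 753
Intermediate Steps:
m(p) = 2*p
d = -847
m(-47) - d = 2*(-47) - 1*(-847) = -94 + 847 = 753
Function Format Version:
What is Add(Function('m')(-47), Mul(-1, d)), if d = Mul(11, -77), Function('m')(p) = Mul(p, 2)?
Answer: 753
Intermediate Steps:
Function('m')(p) = Mul(2, p)
d = -847
Add(Function('m')(-47), Mul(-1, d)) = Add(Mul(2, -47), Mul(-1, -847)) = Add(-94, 847) = 753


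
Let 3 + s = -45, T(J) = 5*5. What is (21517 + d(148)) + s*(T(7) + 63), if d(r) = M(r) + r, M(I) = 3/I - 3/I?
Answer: 17441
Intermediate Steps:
T(J) = 25
s = -48 (s = -3 - 45 = -48)
M(I) = 0
d(r) = r (d(r) = 0 + r = r)
(21517 + d(148)) + s*(T(7) + 63) = (21517 + 148) - 48*(25 + 63) = 21665 - 48*88 = 21665 - 4224 = 17441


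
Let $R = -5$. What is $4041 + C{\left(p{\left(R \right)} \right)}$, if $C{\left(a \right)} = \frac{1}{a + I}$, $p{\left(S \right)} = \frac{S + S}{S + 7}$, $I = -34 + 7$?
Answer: $\frac{129311}{32} \approx 4041.0$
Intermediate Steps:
$I = -27$
$p{\left(S \right)} = \frac{2 S}{7 + S}$
$C{\left(a \right)} = \frac{1}{-27 + a}$ ($C{\left(a \right)} = \frac{1}{a - 27} = \frac{1}{-27 + a}$)
$4041 + C{\left(p{\left(R \right)} \right)} = 4041 + \frac{1}{-27 + 2 \left(-5\right) \frac{1}{7 - 5}} = 4041 + \frac{1}{-27 + 2 \left(-5\right) \frac{1}{2}} = 4041 + \frac{1}{-27 - 5} = 4041 + \frac{1}{-32} = 4041 - \frac{1}{32} = \frac{129311}{32}$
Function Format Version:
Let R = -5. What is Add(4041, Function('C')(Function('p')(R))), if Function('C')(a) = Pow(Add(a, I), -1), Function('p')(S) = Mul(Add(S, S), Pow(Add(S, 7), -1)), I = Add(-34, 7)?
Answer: Rational(129311, 32) ≈ 4041.0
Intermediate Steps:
I = -27
Function('p')(S) = Mul(2, S, Pow(Add(7, S), -1)) (Function('p')(S) = Mul(Mul(2, S), Pow(Add(7, S), -1)) = Mul(2, S, Pow(Add(7, S), -1)))
Function('C')(a) = Pow(Add(-27, a), -1) (Function('C')(a) = Pow(Add(a, -27), -1) = Pow(Add(-27, a), -1))
Add(4041, Function('C')(Function('p')(R))) = Add(4041, Pow(Add(-27, Mul(2, -5, Pow(Add(7, -5), -1))), -1)) = Add(4041, Pow(Add(-27, Mul(2, -5, Pow(2, -1))), -1)) = Add(4041, Pow(Add(-27, Mul(2, -5, Rational(1, 2))), -1)) = Add(4041, Pow(Add(-27, -5), -1)) = Add(4041, Pow(-32, -1)) = Add(4041, Rational(-1, 32)) = Rational(129311, 32)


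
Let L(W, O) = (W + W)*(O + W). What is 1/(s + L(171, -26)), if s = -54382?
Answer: -1/4792 ≈ -0.00020868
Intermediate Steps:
L(W, O) = 2*W*(O + W) (L(W, O) = (2*W)*(O + W) = 2*W*(O + W))
1/(s + L(171, -26)) = 1/(-54382 + 2*171*(-26 + 171)) = 1/(-54382 + 2*171*145) = 1/(-54382 + 49590) = 1/(-4792) = -1/4792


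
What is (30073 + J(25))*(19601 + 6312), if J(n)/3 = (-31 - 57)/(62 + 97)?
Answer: 41299647053/53 ≈ 7.7924e+8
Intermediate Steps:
J(n) = -88/53 (J(n) = 3*((-31 - 57)/(62 + 97)) = 3*(-88/159) = -88/53)
(30073 + J(25))*(19601 + 6312) = (30073 - 88/53)*(19601 + 6312) = (1593781/53)*25913 = 41299647053/53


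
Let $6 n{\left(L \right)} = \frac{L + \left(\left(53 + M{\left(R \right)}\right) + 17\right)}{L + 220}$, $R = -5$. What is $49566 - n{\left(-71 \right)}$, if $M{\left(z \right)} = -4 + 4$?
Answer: $\frac{44312005}{894} \approx 49566.0$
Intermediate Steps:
$M{\left(z \right)} = 0$
$n{\left(L \right)} = \frac{70 + L}{6 \left(220 + L\right)}$ ($n{\left(L \right)} = \frac{\left(L + \left(\left(53 + 0\right) + 17\right)\right) \frac{1}{L + 220}}{6} = \frac{\left(L + \left(53 + 17\right)\right) \frac{1}{220 + L}}{6} = \frac{\left(L + 70\right) \frac{1}{220 + L}}{6} = \frac{\left(70 + L\right) \frac{1}{220 + L}}{6} = \frac{\frac{1}{220 + L} \left(70 + L\right)}{6} = \frac{70 + L}{6 \left(220 + L\right)}$)
$49566 - n{\left(-71 \right)} = 49566 - \frac{70 - 71}{6 \left(220 - 71\right)} = 49566 - \frac{1}{6} \cdot \frac{1}{149} \left(-1\right) = 49566 - - \frac{1}{894} = 49566 + \frac{1}{894} = \frac{44312005}{894}$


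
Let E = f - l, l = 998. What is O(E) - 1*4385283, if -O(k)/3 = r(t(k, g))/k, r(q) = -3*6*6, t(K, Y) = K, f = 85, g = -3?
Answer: -4003763703/913 ≈ -4.3853e+6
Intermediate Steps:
E = -913 (E = 85 - 1*998 = 85 - 998 = -913)
r(q) = -108 (r(q) = -18*6 = -108)
O(k) = 324/k (O(k) = -(-324)/k = 324/k)
O(E) - 1*4385283 = 324/(-913) - 1*4385283 = 324*(-1/913) - 4385283 = -324/913 - 4385283 = -4003763703/913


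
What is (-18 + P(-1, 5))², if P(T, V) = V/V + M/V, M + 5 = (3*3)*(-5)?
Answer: 729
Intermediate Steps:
M = -50 (M = -5 + (3*3)*(-5) = -5 + 9*(-5) = -5 - 45 = -50)
P(T, V) = 1 - 50/V (P(T, V) = V/V - 50/V = 1 - 50/V)
(-18 + P(-1, 5))² = (-18 + (-50 + 5)/5)² = (-18 + (⅕)*(-45))² = (-18 - 9)² = (-27)² = 729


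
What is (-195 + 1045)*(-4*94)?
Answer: -319600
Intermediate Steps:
(-195 + 1045)*(-4*94) = 850*(-376) = -319600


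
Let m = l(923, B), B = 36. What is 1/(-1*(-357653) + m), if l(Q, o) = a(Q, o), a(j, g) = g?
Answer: 1/357689 ≈ 2.7957e-6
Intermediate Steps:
l(Q, o) = o
m = 36
1/(-1*(-357653) + m) = 1/(-1*(-357653) + 36) = 1/(357653 + 36) = 1/357689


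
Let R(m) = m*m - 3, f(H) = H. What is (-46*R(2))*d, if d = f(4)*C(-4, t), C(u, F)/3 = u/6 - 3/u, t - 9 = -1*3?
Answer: -46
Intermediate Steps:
t = 6 (t = 9 - 1*3 = 9 - 3 = 6)
C(u, F) = u/2 - 9/u (C(u, F) = 3*(u/6 - 3/u) = 3*(-3/u + u/6) = u/2 - 9/u)
R(m) = -3 + m² (R(m) = m² - 3 = -3 + m²)
d = 1 (d = 4*((½)*(-4) - 9/(-4)) = 4*(-2 - 9*(-¼)) = 4*(-2 + 9/4) = 4*(¼) = 1)
(-46*R(2))*d = -46*(-3 + 2²)*1 = -46*(-3 + 4)*1 = -46*1*1 = -46*1 = -46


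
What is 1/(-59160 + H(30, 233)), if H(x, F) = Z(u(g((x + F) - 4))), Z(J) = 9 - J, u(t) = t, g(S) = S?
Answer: -1/59410 ≈ -1.6832e-5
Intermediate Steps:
H(x, F) = 13 - F - x (H(x, F) = 9 - ((x + F) - 4) = 9 - ((F + x) - 4) = 9 - (-4 + F + x) = 9 + (4 - F - x) = 13 - F - x)
1/(-59160 + H(30, 233)) = 1/(-59160 + (13 - 1*233 - 1*30)) = 1/(-59160 + (13 - 233 - 30)) = 1/(-59160 - 250) = 1/(-59410) = -1/59410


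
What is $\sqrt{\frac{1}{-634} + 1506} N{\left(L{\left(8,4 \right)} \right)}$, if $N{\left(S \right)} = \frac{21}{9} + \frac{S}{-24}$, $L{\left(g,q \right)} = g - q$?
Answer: $\frac{13 \sqrt{605345102}}{3804} \approx 84.082$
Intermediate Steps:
$N{\left(S \right)} = \frac{7}{3} - \frac{S}{24}$ ($N{\left(S \right)} = 21 \cdot \frac{1}{9} + S \left(- \frac{1}{24}\right) = \frac{7}{3} - \frac{S}{24}$)
$\sqrt{\frac{1}{-634} + 1506} N{\left(L{\left(8,4 \right)} \right)} = \sqrt{\frac{1}{-634} + 1506} \left(\frac{7}{3} - \frac{8 - 4}{24}\right) = \sqrt{- \frac{1}{634} + 1506} \left(\frac{7}{3} - \frac{8 - 4}{24}\right) = \sqrt{\frac{954803}{634}} \left(\frac{7}{3} - \frac{1}{6}\right) = \frac{\sqrt{605345102}}{634} \left(\frac{7}{3} - \frac{1}{6}\right) = \frac{\sqrt{605345102}}{634} \cdot \frac{13}{6} = \frac{13 \sqrt{605345102}}{3804}$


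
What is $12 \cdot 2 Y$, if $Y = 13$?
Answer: $312$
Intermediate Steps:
$12 \cdot 2 Y = 12 \cdot 2 \cdot 13 = 24 \cdot 13 = 312$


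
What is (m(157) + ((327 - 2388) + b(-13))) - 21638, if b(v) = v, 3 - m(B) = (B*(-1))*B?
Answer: 940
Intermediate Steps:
m(B) = 3 + B² (m(B) = 3 - B*(-1)*B = 3 - (-B)*B = 3 - (-1)*B² = 3 + B²)
(m(157) + ((327 - 2388) + b(-13))) - 21638 = ((3 + 157²) + ((327 - 2388) - 13)) - 21638 = ((3 + 24649) + (-2061 - 13)) - 21638 = (24652 - 2074) - 21638 = 22578 - 21638 = 940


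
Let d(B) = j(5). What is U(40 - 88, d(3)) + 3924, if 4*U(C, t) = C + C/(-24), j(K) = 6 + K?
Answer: 7825/2 ≈ 3912.5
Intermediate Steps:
d(B) = 11 (d(B) = 6 + 5 = 11)
U(C, t) = 23*C/96 (U(C, t) = (C + C/(-24))/4 = (C + C*(-1/24))/4 = (C - C/24)/4 = (23*C/24)/4 = 23*C/96)
U(40 - 88, d(3)) + 3924 = 23*(40 - 88)/96 + 3924 = (23/96)*(-48) + 3924 = -23/2 + 3924 = 7825/2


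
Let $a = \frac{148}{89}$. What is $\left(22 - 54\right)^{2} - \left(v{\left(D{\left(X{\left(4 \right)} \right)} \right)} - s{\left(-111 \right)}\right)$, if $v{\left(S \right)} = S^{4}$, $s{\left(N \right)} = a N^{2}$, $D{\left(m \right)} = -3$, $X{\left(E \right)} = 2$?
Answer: $\frac{1907435}{89} \approx 21432.0$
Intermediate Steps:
$a = \frac{148}{89}$ ($a = 148 \cdot \frac{1}{89} = \frac{148}{89} \approx 1.6629$)
$s{\left(N \right)} = \frac{148 N^{2}}{89}$
$\left(22 - 54\right)^{2} - \left(v{\left(D{\left(X{\left(4 \right)} \right)} \right)} - s{\left(-111 \right)}\right) = \left(22 - 54\right)^{2} - \left(\left(-3\right)^{4} - \frac{148 \left(-111\right)^{2}}{89}\right) = \left(-32\right)^{2} - \left(81 - \frac{148}{89} \cdot 12321\right) = 1024 - \left(81 - \frac{1823508}{89}\right) = 1024 - - \frac{1816299}{89} = 1024 + \frac{1816299}{89} = \frac{1907435}{89}$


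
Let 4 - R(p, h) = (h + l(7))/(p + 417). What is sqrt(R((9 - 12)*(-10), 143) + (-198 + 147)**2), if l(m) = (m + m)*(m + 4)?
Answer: sqrt(57818854)/149 ≈ 51.033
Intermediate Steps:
l(m) = 2*m*(4 + m) (l(m) = (2*m)*(4 + m) = 2*m*(4 + m))
R(p, h) = 4 - (154 + h)/(417 + p) (R(p, h) = 4 - (h + 2*7*(4 + 7))/(p + 417) = 4 - (h + 2*7*11)/(417 + p) = 4 - (h + 154)/(417 + p) = 4 - (154 + h)/(417 + p))
sqrt(R((9 - 12)*(-10), 143) + (-198 + 147)**2) = sqrt((1514 - 1*143 + 4*((9 - 12)*(-10)))/(417 + (9 - 12)*(-10)) + (-198 + 147)**2) = sqrt((1514 - 143 + 4*(-3*(-10)))/(417 - 3*(-10)) + (-51)**2) = sqrt((1514 - 143 + 4*30)/(417 + 30) + 2601) = sqrt((1514 - 143 + 120)/447 + 2601) = sqrt((1/447)*1491 + 2601) = sqrt(497/149 + 2601) = sqrt(388046/149) = sqrt(57818854)/149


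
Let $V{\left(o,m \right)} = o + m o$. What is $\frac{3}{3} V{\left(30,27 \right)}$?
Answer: $840$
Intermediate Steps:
$\frac{3}{3} V{\left(30,27 \right)} = \frac{3}{3} \cdot 30 \left(1 + 27\right) = 3 \cdot \frac{1}{3} \cdot 30 \cdot 28 = 1 \cdot 840 = 840$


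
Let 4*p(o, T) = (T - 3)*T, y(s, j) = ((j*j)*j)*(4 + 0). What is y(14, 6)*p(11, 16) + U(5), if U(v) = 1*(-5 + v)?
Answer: 44928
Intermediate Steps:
U(v) = -5 + v
y(s, j) = 4*j³ (y(s, j) = (j²*j)*4 = j³*4 = 4*j³)
p(o, T) = T*(-3 + T)/4 (p(o, T) = ((T - 3)*T)/4 = ((-3 + T)*T)/4 = (T*(-3 + T))/4 = T*(-3 + T)/4)
y(14, 6)*p(11, 16) + U(5) = (4*6³)*((¼)*16*(-3 + 16)) + (-5 + 5) = (4*216)*((¼)*16*13) + 0 = 864*52 + 0 = 44928 + 0 = 44928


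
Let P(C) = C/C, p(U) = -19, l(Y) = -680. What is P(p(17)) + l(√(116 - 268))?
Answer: -679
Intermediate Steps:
P(C) = 1
P(p(17)) + l(√(116 - 268)) = 1 - 680 = -679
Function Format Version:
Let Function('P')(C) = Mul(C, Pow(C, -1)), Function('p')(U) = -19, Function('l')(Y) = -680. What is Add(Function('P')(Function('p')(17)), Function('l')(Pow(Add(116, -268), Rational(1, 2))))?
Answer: -679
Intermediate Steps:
Function('P')(C) = 1
Add(Function('P')(Function('p')(17)), Function('l')(Pow(Add(116, -268), Rational(1, 2)))) = Add(1, -680) = -679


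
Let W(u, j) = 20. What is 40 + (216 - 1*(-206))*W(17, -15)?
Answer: 8480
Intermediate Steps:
40 + (216 - 1*(-206))*W(17, -15) = 40 + (216 - 1*(-206))*20 = 40 + (216 + 206)*20 = 40 + 422*20 = 40 + 8440 = 8480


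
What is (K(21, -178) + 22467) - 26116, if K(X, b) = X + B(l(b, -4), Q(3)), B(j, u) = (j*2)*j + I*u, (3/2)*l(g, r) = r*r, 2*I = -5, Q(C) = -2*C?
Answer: -30469/9 ≈ -3385.4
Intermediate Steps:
I = -5/2 (I = (½)*(-5) = -5/2 ≈ -2.5000)
l(g, r) = 2*r²/3 (l(g, r) = 2*(r*r)/3 = 2*r²/3)
B(j, u) = 2*j² - 5*u/2 (B(j, u) = (j*2)*j - 5*u/2 = (2*j)*j - 5*u/2 = 2*j² - 5*u/2)
K(X, b) = 2183/9 + X (K(X, b) = X + (2*((⅔)*(-4)²)² - (-5)*3) = X + (2*((⅔)*16)² - 5/2*(-6)) = X + (2*(32/3)² + 15) = X + (2*(1024/9) + 15) = X + (2048/9 + 15) = X + 2183/9 = 2183/9 + X)
(K(21, -178) + 22467) - 26116 = ((2183/9 + 21) + 22467) - 26116 = (2372/9 + 22467) - 26116 = 204575/9 - 26116 = -30469/9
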